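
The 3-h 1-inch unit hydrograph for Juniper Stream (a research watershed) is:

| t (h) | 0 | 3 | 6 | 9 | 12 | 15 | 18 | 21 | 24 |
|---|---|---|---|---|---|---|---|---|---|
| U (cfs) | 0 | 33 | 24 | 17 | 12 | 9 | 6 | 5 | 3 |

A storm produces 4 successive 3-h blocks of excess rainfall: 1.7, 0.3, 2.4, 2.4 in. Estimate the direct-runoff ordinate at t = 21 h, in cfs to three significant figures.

By discrete convolution, Q_j = Σ (P_i / 1 in) · U_{j−i}.
At t = 21 h (j=7): Q = (1.7/1)·5 + (0.3/1)·6 + (2.4/1)·9 + (2.4/1)·12 = 60.7 cfs.

Q ≈ 60.7 cfs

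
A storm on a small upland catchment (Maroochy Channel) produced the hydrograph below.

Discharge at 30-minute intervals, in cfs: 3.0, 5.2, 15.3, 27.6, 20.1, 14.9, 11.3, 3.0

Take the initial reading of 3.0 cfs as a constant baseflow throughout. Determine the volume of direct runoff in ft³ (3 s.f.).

Direct-runoff ordinates (Q − Q_b): 0.0, 2.2, 12.3, 24.6, 17.1, 11.9, 8.3, 0.0 cfs.
ΣQ_DR = 76.40 cfs.
With Δt = 0.5 h = 1800 s, V = ΣQ_DR · Δt = 76.40 × 1800 = 1.38 × 10^5 ft³.

V ≈ 1.38 × 10^5 ft³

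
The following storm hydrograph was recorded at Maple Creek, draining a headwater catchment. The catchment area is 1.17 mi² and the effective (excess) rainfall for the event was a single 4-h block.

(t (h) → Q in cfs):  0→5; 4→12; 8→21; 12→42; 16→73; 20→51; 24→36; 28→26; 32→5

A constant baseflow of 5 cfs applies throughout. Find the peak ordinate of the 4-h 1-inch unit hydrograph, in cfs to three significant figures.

Direct runoff: 0.0, 7.0, 16.0, 37.0, 68.0, 46.0, 31.0, 21.0, 0.0 cfs; ΣQ_DR = 226.0 cfs, peak = 68.0 cfs.
Runoff depth d = ΣQ_DR·Δt / A = 226.0 × 14400 / (1.17 mi²) = 1.197 in.
The 1-inch UH is the DRH scaled by (1 in)/d, so U_p = 68.0 × 1/1.197 = 56.8 cfs.

U_p ≈ 56.8 cfs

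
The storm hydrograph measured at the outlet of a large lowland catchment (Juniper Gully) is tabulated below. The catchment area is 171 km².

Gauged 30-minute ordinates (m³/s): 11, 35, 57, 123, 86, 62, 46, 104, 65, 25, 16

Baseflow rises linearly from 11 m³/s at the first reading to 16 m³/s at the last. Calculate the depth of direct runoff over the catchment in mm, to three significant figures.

Direct runoff: 0.00, 23.50, 45.00, 110.50, 73.00, 48.50, 32.00, 89.50, 50.00, 9.50, 0.00 m³/s; ΣQ_DR = 481.5 m³/s.
V = ΣQ_DR · Δt = 481.5 × 1800 s = 8.667 × 10^5 m³.
Over A = 171 km², depth = V / A = 5.07 mm.

d ≈ 5.07 mm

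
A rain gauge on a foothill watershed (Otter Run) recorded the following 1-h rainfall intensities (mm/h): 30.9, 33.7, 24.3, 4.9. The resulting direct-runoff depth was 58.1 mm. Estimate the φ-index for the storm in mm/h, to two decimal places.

Only the 3 blocks with intensity above φ contribute runoff: 30.9, 33.7, 24.3 mm/h.
Σ(I−φ)·Δt = d  ⇒  (30.9+33.7+24.3 − 3φ)·1 = 58.1
φ = (88.90 − 58.1/1) / 3 = 10.27 mm/h.

φ ≈ 10.27 mm/h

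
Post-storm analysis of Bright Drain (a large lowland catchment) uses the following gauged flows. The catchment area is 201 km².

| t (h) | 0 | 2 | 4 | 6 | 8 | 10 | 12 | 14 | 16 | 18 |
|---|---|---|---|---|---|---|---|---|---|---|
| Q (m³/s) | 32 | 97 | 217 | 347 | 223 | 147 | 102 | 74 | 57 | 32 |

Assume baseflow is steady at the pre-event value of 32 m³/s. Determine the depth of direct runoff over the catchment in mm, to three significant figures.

Direct runoff: 0.0, 65.0, 185.0, 315.0, 191.0, 115.0, 70.0, 42.0, 25.0, 0.0 m³/s; ΣQ_DR = 1008 m³/s.
V = ΣQ_DR · Δt = 1008 × 7200 s = 7.258 × 10^6 m³.
Over A = 201 km², depth = V / A = 36.1 mm.

d ≈ 36.1 mm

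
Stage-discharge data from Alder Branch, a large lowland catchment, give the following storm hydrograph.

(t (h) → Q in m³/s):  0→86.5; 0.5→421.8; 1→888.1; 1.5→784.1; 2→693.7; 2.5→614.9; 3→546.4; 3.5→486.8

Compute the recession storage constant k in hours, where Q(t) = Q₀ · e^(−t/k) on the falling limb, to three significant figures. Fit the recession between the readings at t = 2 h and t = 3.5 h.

On the falling limb, Q drops from 693.7 to 486.8 m³/s between t = 2 h and t = 3.5 h (Δt = 1.5 h).
k = −Δt / ln(Q₂/Q₁) = −1.5 / ln(486.8/693.7) = 4.24 h.

k ≈ 4.24 h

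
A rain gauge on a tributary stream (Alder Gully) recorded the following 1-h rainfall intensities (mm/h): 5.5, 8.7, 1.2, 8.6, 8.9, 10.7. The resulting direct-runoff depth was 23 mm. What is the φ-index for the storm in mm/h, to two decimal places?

φ ≈ 3.88 mm/h

Only the 5 blocks with intensity above φ contribute runoff: 5.5, 8.7, 8.6, 8.9, 10.7 mm/h.
Σ(I−φ)·Δt = d  ⇒  (5.5+8.7+8.6+8.9+10.7 − 5φ)·1 = 23
φ = (42.40 − 23/1) / 5 = 3.88 mm/h.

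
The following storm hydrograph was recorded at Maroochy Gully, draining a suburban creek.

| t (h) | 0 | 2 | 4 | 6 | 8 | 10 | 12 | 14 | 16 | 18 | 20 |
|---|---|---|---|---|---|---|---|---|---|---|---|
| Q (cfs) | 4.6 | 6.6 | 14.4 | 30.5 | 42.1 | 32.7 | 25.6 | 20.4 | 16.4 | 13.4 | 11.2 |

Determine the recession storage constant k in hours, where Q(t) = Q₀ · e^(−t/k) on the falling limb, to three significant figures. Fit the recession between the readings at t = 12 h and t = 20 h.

k ≈ 9.68 h

On the falling limb, Q drops from 25.6 to 11.2 cfs between t = 12 h and t = 20 h (Δt = 8 h).
k = −Δt / ln(Q₂/Q₁) = −8 / ln(11.2/25.6) = 9.68 h.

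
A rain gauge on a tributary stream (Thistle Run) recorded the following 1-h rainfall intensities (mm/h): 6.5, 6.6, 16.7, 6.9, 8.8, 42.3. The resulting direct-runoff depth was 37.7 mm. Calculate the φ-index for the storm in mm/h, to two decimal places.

Only the 2 blocks with intensity above φ contribute runoff: 16.7, 42.3 mm/h.
Σ(I−φ)·Δt = d  ⇒  (16.7+42.3 − 2φ)·1 = 37.7
φ = (59.00 − 37.7/1) / 2 = 10.65 mm/h.

φ ≈ 10.65 mm/h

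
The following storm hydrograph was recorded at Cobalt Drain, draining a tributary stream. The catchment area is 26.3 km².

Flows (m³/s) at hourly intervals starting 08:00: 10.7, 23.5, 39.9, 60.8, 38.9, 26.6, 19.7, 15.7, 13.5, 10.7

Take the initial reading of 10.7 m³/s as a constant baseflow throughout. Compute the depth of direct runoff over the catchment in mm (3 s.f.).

Direct runoff: 0.0, 12.8, 29.2, 50.1, 28.2, 15.9, 9.0, 5.0, 2.8, 0.0 m³/s; ΣQ_DR = 153.0 m³/s.
V = ΣQ_DR · Δt = 153.0 × 3600 s = 5.508 × 10^5 m³.
Over A = 26.3 km², depth = V / A = 20.9 mm.

d ≈ 20.9 mm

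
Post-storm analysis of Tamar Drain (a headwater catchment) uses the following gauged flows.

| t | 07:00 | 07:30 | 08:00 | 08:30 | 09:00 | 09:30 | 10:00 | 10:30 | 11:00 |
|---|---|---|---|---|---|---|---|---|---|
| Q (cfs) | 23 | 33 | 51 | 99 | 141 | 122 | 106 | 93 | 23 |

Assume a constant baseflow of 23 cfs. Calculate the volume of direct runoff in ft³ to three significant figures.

V ≈ 8.71 × 10^5 ft³

Direct-runoff ordinates (Q − Q_b): 0.0, 10.0, 28.0, 76.0, 118.0, 99.0, 83.0, 70.0, 0.0 cfs.
ΣQ_DR = 484.0 cfs.
With Δt = 0.5 h = 1800 s, V = ΣQ_DR · Δt = 484.0 × 1800 = 8.71 × 10^5 ft³.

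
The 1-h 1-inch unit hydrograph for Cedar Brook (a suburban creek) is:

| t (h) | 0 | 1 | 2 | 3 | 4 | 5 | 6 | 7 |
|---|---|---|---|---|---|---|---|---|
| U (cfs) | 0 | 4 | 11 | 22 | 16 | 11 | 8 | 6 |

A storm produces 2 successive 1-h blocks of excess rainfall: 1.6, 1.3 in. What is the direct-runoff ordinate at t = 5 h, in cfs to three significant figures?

Q ≈ 38.4 cfs

By discrete convolution, Q_j = Σ (P_i / 1 in) · U_{j−i}.
At t = 5 h (j=5): Q = (1.6/1)·11 + (1.3/1)·16 = 38.4 cfs.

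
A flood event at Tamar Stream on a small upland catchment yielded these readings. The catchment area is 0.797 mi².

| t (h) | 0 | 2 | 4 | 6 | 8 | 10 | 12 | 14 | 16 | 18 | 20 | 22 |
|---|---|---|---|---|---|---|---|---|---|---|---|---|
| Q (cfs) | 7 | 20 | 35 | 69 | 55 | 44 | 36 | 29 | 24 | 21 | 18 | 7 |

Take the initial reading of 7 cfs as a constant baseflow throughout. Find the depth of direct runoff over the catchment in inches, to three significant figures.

Direct runoff: 0.0, 13.0, 28.0, 62.0, 48.0, 37.0, 29.0, 22.0, 17.0, 14.0, 11.0, 0.0 cfs; ΣQ_DR = 281.0 cfs.
V = ΣQ_DR · Δt = 281.0 × 7200 s = 2.023 × 10^6 ft³.
Over A = 0.797 mi², depth = V / A = 1.09 in.

d ≈ 1.09 in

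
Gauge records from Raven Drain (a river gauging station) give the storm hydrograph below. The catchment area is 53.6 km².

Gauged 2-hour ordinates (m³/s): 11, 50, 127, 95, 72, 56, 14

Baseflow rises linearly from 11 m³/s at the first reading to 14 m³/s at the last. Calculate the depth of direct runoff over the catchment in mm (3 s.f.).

Direct runoff: 0.00, 38.50, 115.00, 82.50, 59.00, 42.50, 0.00 m³/s; ΣQ_DR = 337.5 m³/s.
V = ΣQ_DR · Δt = 337.5 × 7200 s = 2.430 × 10^6 m³.
Over A = 53.6 km², depth = V / A = 45.3 mm.

d ≈ 45.3 mm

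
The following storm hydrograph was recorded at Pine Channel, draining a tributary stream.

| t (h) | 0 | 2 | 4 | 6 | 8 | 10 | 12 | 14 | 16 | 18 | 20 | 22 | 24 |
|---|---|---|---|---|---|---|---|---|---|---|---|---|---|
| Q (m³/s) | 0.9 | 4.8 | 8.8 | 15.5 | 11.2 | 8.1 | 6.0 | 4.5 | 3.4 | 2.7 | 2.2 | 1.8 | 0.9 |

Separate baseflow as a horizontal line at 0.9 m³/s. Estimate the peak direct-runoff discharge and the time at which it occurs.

Q_p = 14.6 m³/s at t = 6 h

Subtracting baseflow gives direct-runoff ordinates: 0.0, 3.9, 7.9, 14.6, 10.3, 7.2, 5.1, 3.6, 2.5, 1.8, 1.3, 0.9, 0.0 m³/s.
The maximum is 14.6 m³/s, occurring at the reading for t = 6 h.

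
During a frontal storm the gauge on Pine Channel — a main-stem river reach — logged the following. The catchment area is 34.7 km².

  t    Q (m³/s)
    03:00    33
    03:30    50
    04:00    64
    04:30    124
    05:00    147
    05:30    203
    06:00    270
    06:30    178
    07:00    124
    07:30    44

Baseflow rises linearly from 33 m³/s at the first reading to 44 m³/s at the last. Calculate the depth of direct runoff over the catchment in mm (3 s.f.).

d ≈ 44.2 mm

Direct runoff: 0.00, 15.78, 28.56, 87.33, 109.11, 163.89, 229.67, 136.44, 81.22, 0.00 m³/s; ΣQ_DR = 852.0 m³/s.
V = ΣQ_DR · Δt = 852.0 × 1800 s = 1.534 × 10^6 m³.
Over A = 34.7 km², depth = V / A = 44.2 mm.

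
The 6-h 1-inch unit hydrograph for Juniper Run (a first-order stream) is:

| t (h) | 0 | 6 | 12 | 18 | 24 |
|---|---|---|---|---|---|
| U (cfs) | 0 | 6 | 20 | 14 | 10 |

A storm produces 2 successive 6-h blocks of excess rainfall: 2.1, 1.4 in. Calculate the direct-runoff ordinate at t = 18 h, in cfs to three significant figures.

By discrete convolution, Q_j = Σ (P_i / 1 in) · U_{j−i}.
At t = 18 h (j=3): Q = (2.1/1)·14 + (1.4/1)·20 = 57.4 cfs.

Q ≈ 57.4 cfs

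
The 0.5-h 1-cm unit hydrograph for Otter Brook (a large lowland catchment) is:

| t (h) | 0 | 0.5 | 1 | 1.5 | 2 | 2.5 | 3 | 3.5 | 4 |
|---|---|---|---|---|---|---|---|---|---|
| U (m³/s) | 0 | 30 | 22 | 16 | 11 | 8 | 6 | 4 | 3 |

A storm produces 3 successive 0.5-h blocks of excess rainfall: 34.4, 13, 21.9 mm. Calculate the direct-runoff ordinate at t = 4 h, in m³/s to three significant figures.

By discrete convolution, Q_j = Σ (P_i / 10 mm) · U_{j−i}.
At t = 4 h (j=8): Q = (34.4/10)·3 + (13/10)·4 + (21.9/10)·6 = 28.7 m³/s.

Q ≈ 28.7 m³/s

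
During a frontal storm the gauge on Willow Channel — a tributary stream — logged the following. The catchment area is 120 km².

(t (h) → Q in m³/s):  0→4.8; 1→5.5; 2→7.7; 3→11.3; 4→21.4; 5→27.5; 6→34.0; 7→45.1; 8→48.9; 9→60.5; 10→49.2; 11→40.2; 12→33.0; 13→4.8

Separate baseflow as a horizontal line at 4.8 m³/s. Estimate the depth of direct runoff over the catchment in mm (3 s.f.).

d ≈ 9.80 mm

Direct runoff: 0.0, 0.7, 2.9, 6.5, 16.6, 22.7, 29.2, 40.3, 44.1, 55.7, 44.4, 35.4, 28.2, 0.0 m³/s; ΣQ_DR = 326.7 m³/s.
V = ΣQ_DR · Δt = 326.7 × 3600 s = 1.176 × 10^6 m³.
Over A = 120 km², depth = V / A = 9.80 mm.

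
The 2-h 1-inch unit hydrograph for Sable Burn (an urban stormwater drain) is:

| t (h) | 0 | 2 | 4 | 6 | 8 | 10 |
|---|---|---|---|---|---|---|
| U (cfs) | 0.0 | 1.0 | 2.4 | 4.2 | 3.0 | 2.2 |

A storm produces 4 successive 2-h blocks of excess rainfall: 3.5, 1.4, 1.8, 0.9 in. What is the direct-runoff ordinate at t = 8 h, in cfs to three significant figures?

Q ≈ 21.6 cfs

By discrete convolution, Q_j = Σ (P_i / 1 in) · U_{j−i}.
At t = 8 h (j=4): Q = (3.5/1)·3.0 + (1.4/1)·4.2 + (1.8/1)·2.4 + (0.9/1)·1.0 = 21.6 cfs.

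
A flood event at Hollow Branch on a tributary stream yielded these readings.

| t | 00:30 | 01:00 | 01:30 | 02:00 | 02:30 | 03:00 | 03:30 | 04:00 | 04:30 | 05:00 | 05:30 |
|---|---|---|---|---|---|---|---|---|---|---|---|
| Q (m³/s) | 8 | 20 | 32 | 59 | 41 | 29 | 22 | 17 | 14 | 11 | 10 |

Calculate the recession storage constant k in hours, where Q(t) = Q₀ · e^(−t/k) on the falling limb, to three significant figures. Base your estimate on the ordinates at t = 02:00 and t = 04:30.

On the falling limb, Q drops from 59 to 14 m³/s between t = 02:00 and t = 04:30 (Δt = 2.5 h).
k = −Δt / ln(Q₂/Q₁) = −2.5 / ln(14/59) = 1.74 h.

k ≈ 1.74 h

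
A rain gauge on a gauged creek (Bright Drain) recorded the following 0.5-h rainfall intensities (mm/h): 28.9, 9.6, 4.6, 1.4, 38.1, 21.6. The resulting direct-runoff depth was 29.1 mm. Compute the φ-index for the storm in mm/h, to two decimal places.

Only the 3 blocks with intensity above φ contribute runoff: 28.9, 38.1, 21.6 mm/h.
Σ(I−φ)·Δt = d  ⇒  (28.9+38.1+21.6 − 3φ)·0.5 = 29.1
φ = (88.60 − 29.1/0.5) / 3 = 10.13 mm/h.

φ ≈ 10.13 mm/h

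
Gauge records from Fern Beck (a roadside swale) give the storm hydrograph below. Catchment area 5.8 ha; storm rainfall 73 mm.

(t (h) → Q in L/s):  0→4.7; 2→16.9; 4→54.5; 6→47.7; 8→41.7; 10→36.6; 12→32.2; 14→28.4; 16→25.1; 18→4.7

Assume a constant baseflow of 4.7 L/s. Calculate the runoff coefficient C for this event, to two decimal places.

ΣQ_DR = 245.5 L/s; V = ΣQ_DR·Δt = 1.768 × 10^6 L.
Runoff depth d = V / A = 30.48 mm.
C = d / P = 30.48 / 73 = 0.42.

C ≈ 0.42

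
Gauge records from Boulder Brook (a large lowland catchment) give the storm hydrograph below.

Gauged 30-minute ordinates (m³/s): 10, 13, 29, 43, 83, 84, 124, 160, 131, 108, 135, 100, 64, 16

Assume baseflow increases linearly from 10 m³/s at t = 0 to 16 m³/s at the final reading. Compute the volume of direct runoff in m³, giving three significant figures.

V ≈ 1.65 × 10^6 m³

Direct-runoff ordinates (Q − Q_b): 0.00, 2.54, 18.08, 31.62, 71.15, 71.69, 111.23, 146.77, 117.31, 93.85, 120.38, 84.92, 48.46, 0.00 m³/s.
ΣQ_DR = 918.0 m³/s.
With Δt = 0.5 h = 1800 s, V = ΣQ_DR · Δt = 918.0 × 1800 = 1.65 × 10^6 m³.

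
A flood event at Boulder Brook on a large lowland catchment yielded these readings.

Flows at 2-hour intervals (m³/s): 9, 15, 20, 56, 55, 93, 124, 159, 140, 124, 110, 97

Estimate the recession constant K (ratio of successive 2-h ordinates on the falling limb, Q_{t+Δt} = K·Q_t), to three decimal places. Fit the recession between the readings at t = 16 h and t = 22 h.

K ≈ 0.885

Using the recession-limb readings at t = 16 h and t = 22 h: Q falls from 140 to 97 m³/s over 3 intervals.
K = (Q₂/Q₁)^(1/3) = (97/140)^(1/3) = 0.885.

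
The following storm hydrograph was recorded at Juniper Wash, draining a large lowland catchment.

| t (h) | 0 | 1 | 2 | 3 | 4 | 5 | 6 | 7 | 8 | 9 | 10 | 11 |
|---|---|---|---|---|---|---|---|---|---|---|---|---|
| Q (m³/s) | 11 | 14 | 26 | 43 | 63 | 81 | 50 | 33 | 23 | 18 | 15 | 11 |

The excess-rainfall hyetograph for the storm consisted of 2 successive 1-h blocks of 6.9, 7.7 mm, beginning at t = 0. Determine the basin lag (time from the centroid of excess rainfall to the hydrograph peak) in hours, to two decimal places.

t_L ≈ 3.97 h

Centroid of excess rainfall: t_c = Σ P_i·t̄_i / ΣP_i = 1.0274 h (block centres at 0.5, 1.5 h).
Hydrograph peak occurs at t = 5 h, so basin lag t_L = 5 − 1.0274 = 3.97 h.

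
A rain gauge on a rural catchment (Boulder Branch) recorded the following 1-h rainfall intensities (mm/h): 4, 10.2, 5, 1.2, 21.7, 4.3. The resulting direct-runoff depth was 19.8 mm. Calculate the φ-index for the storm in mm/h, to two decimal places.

φ ≈ 6.05 mm/h

Only the 2 blocks with intensity above φ contribute runoff: 10.2, 21.7 mm/h.
Σ(I−φ)·Δt = d  ⇒  (10.2+21.7 − 2φ)·1 = 19.8
φ = (31.90 − 19.8/1) / 2 = 6.05 mm/h.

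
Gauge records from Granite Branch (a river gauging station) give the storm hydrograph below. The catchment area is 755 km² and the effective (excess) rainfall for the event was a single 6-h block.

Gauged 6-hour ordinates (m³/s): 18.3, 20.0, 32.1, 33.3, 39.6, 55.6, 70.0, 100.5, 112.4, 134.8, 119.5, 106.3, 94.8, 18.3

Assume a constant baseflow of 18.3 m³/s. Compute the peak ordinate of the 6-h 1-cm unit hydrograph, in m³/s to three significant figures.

Direct runoff: 0.0, 1.7, 13.8, 15.0, 21.3, 37.3, 51.7, 82.2, 94.1, 116.5, 101.2, 88.0, 76.5, 0.0 m³/s; ΣQ_DR = 699.3 m³/s, peak = 116.5 m³/s.
Runoff depth d = ΣQ_DR·Δt / A = 699.3 × 21600 / (755 km²) = 20.01 mm.
The 1-cm UH is the DRH scaled by (10 mm)/d, so U_p = 116.5 × 10/20.01 = 58.2 m³/s.

U_p ≈ 58.2 m³/s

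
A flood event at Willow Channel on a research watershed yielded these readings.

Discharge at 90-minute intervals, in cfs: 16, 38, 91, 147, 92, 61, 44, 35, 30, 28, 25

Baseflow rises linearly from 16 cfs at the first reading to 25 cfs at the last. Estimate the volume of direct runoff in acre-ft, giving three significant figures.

V ≈ 47.3 acre-ft

Direct-runoff ordinates (Q − Q_b): 0.00, 21.10, 73.20, 128.30, 72.40, 40.50, 22.60, 12.70, 6.80, 3.90, 0.00 cfs.
ΣQ_DR = 381.5 cfs.
With Δt = 1.5 h = 5400 s, V = ΣQ_DR · Δt = 381.5 × 5400 = 2.06 × 10^6 ft³ = 47.3 acre-ft.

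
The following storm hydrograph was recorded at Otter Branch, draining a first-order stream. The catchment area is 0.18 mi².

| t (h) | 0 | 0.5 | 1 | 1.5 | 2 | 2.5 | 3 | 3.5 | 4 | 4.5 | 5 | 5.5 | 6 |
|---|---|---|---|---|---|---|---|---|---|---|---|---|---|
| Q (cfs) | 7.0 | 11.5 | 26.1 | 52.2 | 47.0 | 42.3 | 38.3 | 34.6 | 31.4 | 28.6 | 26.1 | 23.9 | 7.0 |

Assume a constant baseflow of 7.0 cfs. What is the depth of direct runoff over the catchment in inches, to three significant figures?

Direct runoff: 0.0, 4.5, 19.1, 45.2, 40.0, 35.3, 31.3, 27.6, 24.4, 21.6, 19.1, 16.9, 0.0 cfs; ΣQ_DR = 285.0 cfs.
V = ΣQ_DR · Δt = 285.0 × 1800 s = 5.130 × 10^5 ft³.
Over A = 0.18 mi², depth = V / A = 1.23 in.

d ≈ 1.23 in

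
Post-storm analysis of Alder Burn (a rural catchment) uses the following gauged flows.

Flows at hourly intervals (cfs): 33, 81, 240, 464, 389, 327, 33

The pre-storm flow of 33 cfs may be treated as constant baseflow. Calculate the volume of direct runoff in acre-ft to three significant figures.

V ≈ 110 acre-ft

Direct-runoff ordinates (Q − Q_b): 0.0, 48.0, 207.0, 431.0, 356.0, 294.0, 0.0 cfs.
ΣQ_DR = 1336 cfs.
With Δt = 1 h = 3600 s, V = ΣQ_DR · Δt = 1336 × 3600 = 4.81 × 10^6 ft³ = 110 acre-ft.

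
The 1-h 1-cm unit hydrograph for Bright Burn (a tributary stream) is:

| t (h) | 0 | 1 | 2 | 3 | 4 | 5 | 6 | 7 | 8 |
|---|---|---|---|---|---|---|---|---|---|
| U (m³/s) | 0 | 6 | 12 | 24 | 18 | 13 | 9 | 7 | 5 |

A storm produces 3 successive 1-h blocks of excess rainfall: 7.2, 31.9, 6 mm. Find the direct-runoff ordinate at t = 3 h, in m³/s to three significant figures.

Q ≈ 59.2 m³/s

By discrete convolution, Q_j = Σ (P_i / 10 mm) · U_{j−i}.
At t = 3 h (j=3): Q = (7.2/10)·24 + (31.9/10)·12 + (6/10)·6 = 59.2 m³/s.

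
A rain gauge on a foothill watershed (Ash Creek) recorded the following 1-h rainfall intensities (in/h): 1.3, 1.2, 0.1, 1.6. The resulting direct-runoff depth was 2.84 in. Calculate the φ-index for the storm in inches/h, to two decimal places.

φ ≈ 0.42 in/h

Only the 3 blocks with intensity above φ contribute runoff: 1.3, 1.2, 1.6 in/h.
Σ(I−φ)·Δt = d  ⇒  (1.3+1.2+1.6 − 3φ)·1 = 2.84
φ = (4.100 − 2.84/1) / 3 = 0.42 in/h.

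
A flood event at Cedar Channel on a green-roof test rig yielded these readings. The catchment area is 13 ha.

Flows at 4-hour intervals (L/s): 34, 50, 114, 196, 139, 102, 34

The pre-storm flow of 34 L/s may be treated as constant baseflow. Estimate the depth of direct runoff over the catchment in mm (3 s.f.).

d ≈ 47.7 mm

Direct runoff: 0.0, 16.0, 80.0, 162.0, 105.0, 68.0, 0.0 L/s; ΣQ_DR = 431.0 L/s.
V = ΣQ_DR · Δt = 431.0 × 14400 s = 6.206 × 10^6 L.
Over A = 13 ha, depth = V / A = 47.7 mm.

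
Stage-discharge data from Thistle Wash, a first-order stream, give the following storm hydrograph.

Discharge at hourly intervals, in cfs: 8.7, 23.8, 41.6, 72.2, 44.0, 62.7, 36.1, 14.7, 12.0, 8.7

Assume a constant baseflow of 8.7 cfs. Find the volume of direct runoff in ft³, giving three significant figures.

Direct-runoff ordinates (Q − Q_b): 0.0, 15.1, 32.9, 63.5, 35.3, 54.0, 27.4, 6.0, 3.3, 0.0 cfs.
ΣQ_DR = 237.5 cfs.
With Δt = 1 h = 3600 s, V = ΣQ_DR · Δt = 237.5 × 3600 = 8.55 × 10^5 ft³.

V ≈ 8.55 × 10^5 ft³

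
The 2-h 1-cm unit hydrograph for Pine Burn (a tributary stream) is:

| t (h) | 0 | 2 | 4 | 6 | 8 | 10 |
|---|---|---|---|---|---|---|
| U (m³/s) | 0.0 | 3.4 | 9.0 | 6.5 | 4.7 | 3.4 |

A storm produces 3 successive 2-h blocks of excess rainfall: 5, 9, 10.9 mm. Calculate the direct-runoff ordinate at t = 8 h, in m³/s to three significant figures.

Q ≈ 18.0 m³/s

By discrete convolution, Q_j = Σ (P_i / 10 mm) · U_{j−i}.
At t = 8 h (j=4): Q = (5/10)·4.7 + (9/10)·6.5 + (10.9/10)·9.0 = 18.0 m³/s.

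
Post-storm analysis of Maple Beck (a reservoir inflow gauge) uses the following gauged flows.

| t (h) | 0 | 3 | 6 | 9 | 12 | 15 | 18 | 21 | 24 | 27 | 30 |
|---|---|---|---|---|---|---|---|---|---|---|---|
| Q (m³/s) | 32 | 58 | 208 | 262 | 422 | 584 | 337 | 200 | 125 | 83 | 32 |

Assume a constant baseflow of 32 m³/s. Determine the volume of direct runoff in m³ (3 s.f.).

Direct-runoff ordinates (Q − Q_b): 0.0, 26.0, 176.0, 230.0, 390.0, 552.0, 305.0, 168.0, 93.0, 51.0, 0.0 m³/s.
ΣQ_DR = 1991 m³/s.
With Δt = 3 h = 10800 s, V = ΣQ_DR · Δt = 1991 × 10800 = 2.15 × 10^7 m³.

V ≈ 2.15 × 10^7 m³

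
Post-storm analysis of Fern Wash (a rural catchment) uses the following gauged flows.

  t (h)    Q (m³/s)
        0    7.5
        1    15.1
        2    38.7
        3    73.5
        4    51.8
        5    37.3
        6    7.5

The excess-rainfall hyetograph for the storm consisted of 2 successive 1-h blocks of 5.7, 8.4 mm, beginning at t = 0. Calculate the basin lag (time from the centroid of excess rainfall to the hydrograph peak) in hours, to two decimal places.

t_L ≈ 1.90 h

Centroid of excess rainfall: t_c = Σ P_i·t̄_i / ΣP_i = 1.0957 h (block centres at 0.5, 1.5 h).
Hydrograph peak occurs at t = 3 h, so basin lag t_L = 3 − 1.0957 = 1.90 h.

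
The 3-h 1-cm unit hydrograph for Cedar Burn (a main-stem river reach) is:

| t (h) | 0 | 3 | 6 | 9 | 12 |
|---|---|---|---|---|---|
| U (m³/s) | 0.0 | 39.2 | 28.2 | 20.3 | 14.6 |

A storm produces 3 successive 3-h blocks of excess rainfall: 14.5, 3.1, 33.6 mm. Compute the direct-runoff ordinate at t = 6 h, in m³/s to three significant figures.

Q ≈ 53.0 m³/s

By discrete convolution, Q_j = Σ (P_i / 10 mm) · U_{j−i}.
At t = 6 h (j=2): Q = (14.5/10)·28.2 + (3.1/10)·39.2 + (33.6/10)·0.0 = 53.0 m³/s.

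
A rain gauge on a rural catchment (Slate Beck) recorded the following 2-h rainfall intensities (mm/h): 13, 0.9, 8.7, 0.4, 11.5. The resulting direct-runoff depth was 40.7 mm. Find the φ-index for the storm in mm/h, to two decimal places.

φ ≈ 4.28 mm/h

Only the 3 blocks with intensity above φ contribute runoff: 13, 8.7, 11.5 mm/h.
Σ(I−φ)·Δt = d  ⇒  (13+8.7+11.5 − 3φ)·2 = 40.7
φ = (33.20 − 40.7/2) / 3 = 4.28 mm/h.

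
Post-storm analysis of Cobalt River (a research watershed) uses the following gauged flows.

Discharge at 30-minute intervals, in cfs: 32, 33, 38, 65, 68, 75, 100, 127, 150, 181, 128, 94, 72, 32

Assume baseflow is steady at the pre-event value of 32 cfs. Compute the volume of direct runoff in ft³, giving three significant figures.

V ≈ 1.34 × 10^6 ft³

Direct-runoff ordinates (Q − Q_b): 0.0, 1.0, 6.0, 33.0, 36.0, 43.0, 68.0, 95.0, 118.0, 149.0, 96.0, 62.0, 40.0, 0.0 cfs.
ΣQ_DR = 747.0 cfs.
With Δt = 0.5 h = 1800 s, V = ΣQ_DR · Δt = 747.0 × 1800 = 1.34 × 10^6 ft³.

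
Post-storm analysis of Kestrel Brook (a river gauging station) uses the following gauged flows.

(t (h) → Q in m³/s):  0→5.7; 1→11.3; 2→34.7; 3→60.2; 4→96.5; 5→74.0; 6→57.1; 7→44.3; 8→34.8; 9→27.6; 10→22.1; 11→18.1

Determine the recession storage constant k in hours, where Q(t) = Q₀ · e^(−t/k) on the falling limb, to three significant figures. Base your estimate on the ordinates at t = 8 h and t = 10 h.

On the falling limb, Q drops from 34.8 to 22.1 m³/s between t = 8 h and t = 10 h (Δt = 2 h).
k = −Δt / ln(Q₂/Q₁) = −2 / ln(22.1/34.8) = 4.40 h.

k ≈ 4.40 h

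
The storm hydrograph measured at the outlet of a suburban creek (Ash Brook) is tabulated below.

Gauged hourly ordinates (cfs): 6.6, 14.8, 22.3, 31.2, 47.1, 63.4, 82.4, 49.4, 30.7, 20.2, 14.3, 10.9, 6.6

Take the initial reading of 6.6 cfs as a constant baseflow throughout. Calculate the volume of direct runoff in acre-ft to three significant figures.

V ≈ 26.0 acre-ft

Direct-runoff ordinates (Q − Q_b): 0.0, 8.2, 15.7, 24.6, 40.5, 56.8, 75.8, 42.8, 24.1, 13.6, 7.7, 4.3, 0.0 cfs.
ΣQ_DR = 314.1 cfs.
With Δt = 1 h = 3600 s, V = ΣQ_DR · Δt = 314.1 × 3600 = 1.13 × 10^6 ft³ = 26.0 acre-ft.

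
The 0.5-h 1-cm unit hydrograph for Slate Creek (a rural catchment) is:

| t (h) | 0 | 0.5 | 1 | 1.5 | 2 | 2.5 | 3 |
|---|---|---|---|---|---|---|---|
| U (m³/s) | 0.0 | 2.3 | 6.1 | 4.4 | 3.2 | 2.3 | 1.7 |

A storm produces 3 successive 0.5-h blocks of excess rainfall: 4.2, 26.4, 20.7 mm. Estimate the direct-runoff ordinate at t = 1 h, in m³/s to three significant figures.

Q ≈ 8.63 m³/s

By discrete convolution, Q_j = Σ (P_i / 10 mm) · U_{j−i}.
At t = 1 h (j=2): Q = (4.2/10)·6.1 + (26.4/10)·2.3 + (20.7/10)·0.0 = 8.63 m³/s.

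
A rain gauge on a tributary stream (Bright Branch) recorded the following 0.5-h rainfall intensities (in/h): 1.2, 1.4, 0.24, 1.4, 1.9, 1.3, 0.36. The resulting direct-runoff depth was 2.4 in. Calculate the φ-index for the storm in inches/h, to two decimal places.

Only the 5 blocks with intensity above φ contribute runoff: 1.2, 1.4, 1.4, 1.9, 1.3 in/h.
Σ(I−φ)·Δt = d  ⇒  (1.2+1.4+1.4+1.9+1.3 − 5φ)·0.5 = 2.4
φ = (7.200 − 2.4/0.5) / 5 = 0.48 in/h.

φ ≈ 0.48 in/h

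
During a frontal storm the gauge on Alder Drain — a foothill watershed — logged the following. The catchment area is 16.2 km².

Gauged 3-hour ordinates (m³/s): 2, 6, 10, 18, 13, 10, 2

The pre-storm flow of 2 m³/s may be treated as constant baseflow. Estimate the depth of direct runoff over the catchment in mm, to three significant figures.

Direct runoff: 0.0, 4.0, 8.0, 16.0, 11.0, 8.0, 0.0 m³/s; ΣQ_DR = 47.00 m³/s.
V = ΣQ_DR · Δt = 47.00 × 10800 s = 5.076 × 10^5 m³.
Over A = 16.2 km², depth = V / A = 31.3 mm.

d ≈ 31.3 mm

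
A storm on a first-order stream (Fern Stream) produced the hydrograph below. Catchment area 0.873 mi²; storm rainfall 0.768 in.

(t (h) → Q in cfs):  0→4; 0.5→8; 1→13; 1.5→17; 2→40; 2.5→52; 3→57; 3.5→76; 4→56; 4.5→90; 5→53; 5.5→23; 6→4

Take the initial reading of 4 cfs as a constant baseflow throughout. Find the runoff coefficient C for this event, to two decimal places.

C ≈ 0.51

ΣQ_DR = 441.0 cfs; V = ΣQ_DR·Δt = 7.938 × 10^5 ft³.
Runoff depth d = V / A = 0.3914 in.
C = d / P = 0.3914 / 0.768 = 0.51.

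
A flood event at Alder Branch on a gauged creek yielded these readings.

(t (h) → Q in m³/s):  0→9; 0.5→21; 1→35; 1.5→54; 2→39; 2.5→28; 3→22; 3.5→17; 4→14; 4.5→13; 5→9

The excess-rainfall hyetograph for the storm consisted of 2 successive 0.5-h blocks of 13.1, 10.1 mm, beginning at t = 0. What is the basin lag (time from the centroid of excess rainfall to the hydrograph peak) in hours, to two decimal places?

t_L ≈ 1.03 h

Centroid of excess rainfall: t_c = Σ P_i·t̄_i / ΣP_i = 0.4677 h (block centres at 0.25, 0.75 h).
Hydrograph peak occurs at t = 1.5 h, so basin lag t_L = 1.5 − 0.4677 = 1.03 h.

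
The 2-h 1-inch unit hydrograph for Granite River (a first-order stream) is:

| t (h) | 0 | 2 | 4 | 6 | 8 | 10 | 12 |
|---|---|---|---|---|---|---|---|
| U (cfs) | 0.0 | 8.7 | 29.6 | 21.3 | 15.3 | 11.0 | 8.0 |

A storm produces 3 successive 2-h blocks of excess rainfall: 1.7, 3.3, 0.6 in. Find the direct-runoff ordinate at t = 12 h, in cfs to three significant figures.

By discrete convolution, Q_j = Σ (P_i / 1 in) · U_{j−i}.
At t = 12 h (j=6): Q = (1.7/1)·8.0 + (3.3/1)·11.0 + (0.6/1)·15.3 = 59.1 cfs.

Q ≈ 59.1 cfs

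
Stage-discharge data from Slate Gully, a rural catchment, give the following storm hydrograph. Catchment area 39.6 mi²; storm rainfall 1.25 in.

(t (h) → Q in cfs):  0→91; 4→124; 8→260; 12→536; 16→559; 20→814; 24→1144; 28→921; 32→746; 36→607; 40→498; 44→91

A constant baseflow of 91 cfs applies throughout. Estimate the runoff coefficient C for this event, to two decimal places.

ΣQ_DR = 5299 cfs; V = ΣQ_DR·Δt = 7.631 × 10^7 ft³.
Runoff depth d = V / A = 0.8294 in.
C = d / P = 0.8294 / 1.25 = 0.66.

C ≈ 0.66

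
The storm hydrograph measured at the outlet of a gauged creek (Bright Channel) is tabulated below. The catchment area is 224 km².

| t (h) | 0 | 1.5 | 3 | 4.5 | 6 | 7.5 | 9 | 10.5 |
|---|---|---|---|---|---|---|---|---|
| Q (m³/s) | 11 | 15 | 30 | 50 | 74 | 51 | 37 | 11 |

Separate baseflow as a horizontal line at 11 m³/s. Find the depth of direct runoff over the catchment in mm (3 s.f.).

d ≈ 4.60 mm

Direct runoff: 0.0, 4.0, 19.0, 39.0, 63.0, 40.0, 26.0, 0.0 m³/s; ΣQ_DR = 191.0 m³/s.
V = ΣQ_DR · Δt = 191.0 × 5400 s = 1.031 × 10^6 m³.
Over A = 224 km², depth = V / A = 4.60 mm.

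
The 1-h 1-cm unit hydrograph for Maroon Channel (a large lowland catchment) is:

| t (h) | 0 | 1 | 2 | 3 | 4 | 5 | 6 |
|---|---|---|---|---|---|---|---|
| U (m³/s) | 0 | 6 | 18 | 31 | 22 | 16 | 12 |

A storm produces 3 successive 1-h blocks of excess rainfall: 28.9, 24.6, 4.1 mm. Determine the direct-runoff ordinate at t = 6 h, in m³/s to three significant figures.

By discrete convolution, Q_j = Σ (P_i / 10 mm) · U_{j−i}.
At t = 6 h (j=6): Q = (28.9/10)·12 + (24.6/10)·16 + (4.1/10)·22 = 83.1 m³/s.

Q ≈ 83.1 m³/s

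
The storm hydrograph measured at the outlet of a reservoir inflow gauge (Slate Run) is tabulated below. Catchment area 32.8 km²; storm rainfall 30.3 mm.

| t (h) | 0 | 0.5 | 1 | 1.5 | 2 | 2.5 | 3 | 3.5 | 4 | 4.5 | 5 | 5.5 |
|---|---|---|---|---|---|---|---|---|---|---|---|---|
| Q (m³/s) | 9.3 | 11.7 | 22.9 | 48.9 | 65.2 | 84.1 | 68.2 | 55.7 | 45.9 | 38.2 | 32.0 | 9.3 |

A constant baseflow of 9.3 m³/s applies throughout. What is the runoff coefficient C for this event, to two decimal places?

C ≈ 0.69

ΣQ_DR = 379.8 m³/s; V = ΣQ_DR·Δt = 6.836 × 10^5 m³.
Runoff depth d = V / A = 20.84 mm.
C = d / P = 20.84 / 30.3 = 0.69.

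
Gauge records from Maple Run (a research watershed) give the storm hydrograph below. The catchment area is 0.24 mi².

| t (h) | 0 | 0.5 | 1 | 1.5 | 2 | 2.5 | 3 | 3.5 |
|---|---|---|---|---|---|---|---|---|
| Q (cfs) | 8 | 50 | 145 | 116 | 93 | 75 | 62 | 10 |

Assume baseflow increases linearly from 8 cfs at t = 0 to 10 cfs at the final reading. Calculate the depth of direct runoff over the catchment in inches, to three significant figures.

Direct runoff: 0.00, 41.71, 136.43, 107.14, 83.86, 65.57, 52.29, 0.00 cfs; ΣQ_DR = 487.0 cfs.
V = ΣQ_DR · Δt = 487.0 × 1800 s = 8.766 × 10^5 ft³.
Over A = 0.24 mi², depth = V / A = 1.57 in.

d ≈ 1.57 in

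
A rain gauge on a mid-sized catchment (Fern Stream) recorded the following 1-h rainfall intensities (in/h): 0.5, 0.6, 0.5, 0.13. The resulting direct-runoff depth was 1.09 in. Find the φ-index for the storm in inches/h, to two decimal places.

Only the 3 blocks with intensity above φ contribute runoff: 0.5, 0.6, 0.5 in/h.
Σ(I−φ)·Δt = d  ⇒  (0.5+0.6+0.5 − 3φ)·1 = 1.09
φ = (1.600 − 1.09/1) / 3 = 0.17 in/h.

φ ≈ 0.17 in/h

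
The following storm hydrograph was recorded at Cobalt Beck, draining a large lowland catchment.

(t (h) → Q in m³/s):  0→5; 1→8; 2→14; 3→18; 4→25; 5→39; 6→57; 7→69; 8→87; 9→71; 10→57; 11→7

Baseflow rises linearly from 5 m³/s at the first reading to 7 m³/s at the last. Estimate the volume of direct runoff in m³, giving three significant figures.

Direct-runoff ordinates (Q − Q_b): 0.00, 2.82, 8.64, 12.45, 19.27, 33.09, 50.91, 62.73, 80.55, 64.36, 50.18, 0.00 m³/s.
ΣQ_DR = 385.0 m³/s.
With Δt = 1 h = 3600 s, V = ΣQ_DR · Δt = 385.0 × 3600 = 1.39 × 10^6 m³.

V ≈ 1.39 × 10^6 m³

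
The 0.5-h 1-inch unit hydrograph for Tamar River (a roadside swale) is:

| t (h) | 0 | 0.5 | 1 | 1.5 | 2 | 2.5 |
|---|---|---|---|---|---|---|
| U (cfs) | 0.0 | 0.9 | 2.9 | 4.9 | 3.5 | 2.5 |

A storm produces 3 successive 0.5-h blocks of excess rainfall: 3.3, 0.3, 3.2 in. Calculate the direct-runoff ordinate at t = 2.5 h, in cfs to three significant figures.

By discrete convolution, Q_j = Σ (P_i / 1 in) · U_{j−i}.
At t = 2.5 h (j=5): Q = (3.3/1)·2.5 + (0.3/1)·3.5 + (3.2/1)·4.9 = 25.0 cfs.

Q ≈ 25.0 cfs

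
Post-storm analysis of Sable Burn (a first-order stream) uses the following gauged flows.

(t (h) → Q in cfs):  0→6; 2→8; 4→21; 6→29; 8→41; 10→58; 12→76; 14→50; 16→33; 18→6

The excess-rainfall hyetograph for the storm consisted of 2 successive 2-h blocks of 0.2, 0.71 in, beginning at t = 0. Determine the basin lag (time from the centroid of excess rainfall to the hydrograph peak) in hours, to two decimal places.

Centroid of excess rainfall: t_c = Σ P_i·t̄_i / ΣP_i = 2.5604 h (block centres at 1, 3 h).
Hydrograph peak occurs at t = 12 h, so basin lag t_L = 12 − 2.5604 = 9.44 h.

t_L ≈ 9.44 h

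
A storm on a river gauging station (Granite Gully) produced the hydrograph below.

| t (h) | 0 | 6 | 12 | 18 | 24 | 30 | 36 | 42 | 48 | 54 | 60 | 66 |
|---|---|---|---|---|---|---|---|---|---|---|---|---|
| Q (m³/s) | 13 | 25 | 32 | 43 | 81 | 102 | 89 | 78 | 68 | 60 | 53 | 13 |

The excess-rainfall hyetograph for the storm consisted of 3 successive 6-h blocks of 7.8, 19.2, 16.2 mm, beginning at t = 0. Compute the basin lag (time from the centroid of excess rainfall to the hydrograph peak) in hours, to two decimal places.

t_L ≈ 19.83 h

Centroid of excess rainfall: t_c = Σ P_i·t̄_i / ΣP_i = 10.1667 h (block centres at 3, 9, 15 h).
Hydrograph peak occurs at t = 30 h, so basin lag t_L = 30 − 10.1667 = 19.83 h.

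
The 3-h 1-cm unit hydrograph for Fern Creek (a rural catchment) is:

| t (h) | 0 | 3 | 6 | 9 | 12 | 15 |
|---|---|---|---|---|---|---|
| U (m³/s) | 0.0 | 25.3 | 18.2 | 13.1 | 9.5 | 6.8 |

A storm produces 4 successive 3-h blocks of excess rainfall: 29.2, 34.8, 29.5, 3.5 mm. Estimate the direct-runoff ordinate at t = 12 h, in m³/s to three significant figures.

By discrete convolution, Q_j = Σ (P_i / 10 mm) · U_{j−i}.
At t = 12 h (j=4): Q = (29.2/10)·9.5 + (34.8/10)·13.1 + (29.5/10)·18.2 + (3.5/10)·25.3 = 136 m³/s.

Q ≈ 136 m³/s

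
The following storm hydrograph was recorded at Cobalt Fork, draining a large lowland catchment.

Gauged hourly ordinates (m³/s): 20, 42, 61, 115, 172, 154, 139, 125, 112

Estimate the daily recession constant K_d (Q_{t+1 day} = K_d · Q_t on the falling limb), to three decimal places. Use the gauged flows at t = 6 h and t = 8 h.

Between t = 6 h and t = 8 h the flow falls from 139 to 112 m³/s over 2×1 h = 2 h.
Per-interval ratio K = (112/139)^(1/2) = 0.8976; K_d = K^(24/1) = 0.075.

K_d ≈ 0.075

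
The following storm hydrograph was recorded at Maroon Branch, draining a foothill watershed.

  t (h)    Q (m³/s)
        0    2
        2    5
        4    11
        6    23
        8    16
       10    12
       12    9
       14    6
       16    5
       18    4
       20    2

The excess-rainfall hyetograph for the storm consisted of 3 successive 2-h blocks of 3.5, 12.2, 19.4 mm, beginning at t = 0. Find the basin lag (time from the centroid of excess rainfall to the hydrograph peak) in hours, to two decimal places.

t_L ≈ 2.09 h

Centroid of excess rainfall: t_c = Σ P_i·t̄_i / ΣP_i = 3.9060 h (block centres at 1, 3, 5 h).
Hydrograph peak occurs at t = 6 h, so basin lag t_L = 6 − 3.9060 = 2.09 h.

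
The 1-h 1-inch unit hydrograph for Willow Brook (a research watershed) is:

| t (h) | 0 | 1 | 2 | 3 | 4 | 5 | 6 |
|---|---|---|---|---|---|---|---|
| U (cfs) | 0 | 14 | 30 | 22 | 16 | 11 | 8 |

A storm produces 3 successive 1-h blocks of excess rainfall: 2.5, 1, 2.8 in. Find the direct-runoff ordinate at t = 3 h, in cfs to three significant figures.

Q ≈ 124 cfs

By discrete convolution, Q_j = Σ (P_i / 1 in) · U_{j−i}.
At t = 3 h (j=3): Q = (2.5/1)·22 + (1/1)·30 + (2.8/1)·14 = 124 cfs.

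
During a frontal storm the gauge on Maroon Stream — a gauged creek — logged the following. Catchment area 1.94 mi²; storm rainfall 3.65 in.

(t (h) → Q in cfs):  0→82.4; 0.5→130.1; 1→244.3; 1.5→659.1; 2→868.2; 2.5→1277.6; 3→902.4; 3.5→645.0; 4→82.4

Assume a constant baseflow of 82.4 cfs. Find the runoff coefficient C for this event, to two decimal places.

C ≈ 0.45

ΣQ_DR = 4150 cfs; V = ΣQ_DR·Δt = 7.470 × 10^6 ft³.
Runoff depth d = V / A = 1.657 in.
C = d / P = 1.657 / 3.65 = 0.45.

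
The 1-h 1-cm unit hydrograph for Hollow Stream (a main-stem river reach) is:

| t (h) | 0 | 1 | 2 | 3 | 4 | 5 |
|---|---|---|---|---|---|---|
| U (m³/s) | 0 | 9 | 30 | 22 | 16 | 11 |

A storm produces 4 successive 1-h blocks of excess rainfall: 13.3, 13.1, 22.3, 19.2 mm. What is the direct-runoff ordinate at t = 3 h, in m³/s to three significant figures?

By discrete convolution, Q_j = Σ (P_i / 10 mm) · U_{j−i}.
At t = 3 h (j=3): Q = (13.3/10)·22 + (13.1/10)·30 + (22.3/10)·9 + (19.2/10)·0 = 88.6 m³/s.

Q ≈ 88.6 m³/s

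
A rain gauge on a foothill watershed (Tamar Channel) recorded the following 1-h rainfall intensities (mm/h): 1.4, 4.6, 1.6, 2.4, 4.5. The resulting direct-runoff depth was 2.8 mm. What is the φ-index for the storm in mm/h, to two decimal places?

Only the 2 blocks with intensity above φ contribute runoff: 4.6, 4.5 mm/h.
Σ(I−φ)·Δt = d  ⇒  (4.6+4.5 − 2φ)·1 = 2.8
φ = (9.100 − 2.8/1) / 2 = 3.15 mm/h.

φ ≈ 3.15 mm/h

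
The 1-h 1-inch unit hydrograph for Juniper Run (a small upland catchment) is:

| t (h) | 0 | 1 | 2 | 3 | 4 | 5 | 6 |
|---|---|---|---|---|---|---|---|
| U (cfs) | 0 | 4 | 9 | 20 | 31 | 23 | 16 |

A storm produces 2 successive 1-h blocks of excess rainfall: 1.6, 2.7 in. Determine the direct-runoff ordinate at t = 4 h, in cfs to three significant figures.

Q ≈ 104 cfs

By discrete convolution, Q_j = Σ (P_i / 1 in) · U_{j−i}.
At t = 4 h (j=4): Q = (1.6/1)·31 + (2.7/1)·20 = 104 cfs.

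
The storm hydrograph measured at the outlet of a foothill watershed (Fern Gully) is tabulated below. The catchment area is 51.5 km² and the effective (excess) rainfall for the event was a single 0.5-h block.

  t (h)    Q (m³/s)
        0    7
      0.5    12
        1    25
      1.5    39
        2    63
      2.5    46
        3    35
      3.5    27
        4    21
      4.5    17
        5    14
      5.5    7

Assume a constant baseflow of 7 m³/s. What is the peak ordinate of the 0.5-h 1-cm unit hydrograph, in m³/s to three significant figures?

U_p ≈ 70.0 m³/s

Direct runoff: 0.0, 5.0, 18.0, 32.0, 56.0, 39.0, 28.0, 20.0, 14.0, 10.0, 7.0, 0.0 m³/s; ΣQ_DR = 229.0 m³/s, peak = 56.0 m³/s.
Runoff depth d = ΣQ_DR·Δt / A = 229.0 × 1800 / (51.5 km²) = 8.004 mm.
The 1-cm UH is the DRH scaled by (10 mm)/d, so U_p = 56.0 × 10/8.004 = 70.0 m³/s.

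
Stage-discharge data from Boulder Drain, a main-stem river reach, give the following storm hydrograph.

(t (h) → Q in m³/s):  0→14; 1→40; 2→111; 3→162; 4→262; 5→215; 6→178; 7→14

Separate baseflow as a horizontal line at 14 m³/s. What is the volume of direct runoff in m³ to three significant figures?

Direct-runoff ordinates (Q − Q_b): 0.0, 26.0, 97.0, 148.0, 248.0, 201.0, 164.0, 0.0 m³/s.
ΣQ_DR = 884.0 m³/s.
With Δt = 1 h = 3600 s, V = ΣQ_DR · Δt = 884.0 × 3600 = 3.18 × 10^6 m³.

V ≈ 3.18 × 10^6 m³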